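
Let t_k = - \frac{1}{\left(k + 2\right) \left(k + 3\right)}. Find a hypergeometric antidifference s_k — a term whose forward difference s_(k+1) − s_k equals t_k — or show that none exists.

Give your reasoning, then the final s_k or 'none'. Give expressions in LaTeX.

s_k = - \frac{k}{2 k + 4}

Step 1: r(k) = (k + 2)/(k + 4).
Normal form (A,B,C) = (k + 2, k + 4, 1).
Solve (k + 2)·f(k+1) − (k + 3)·f(k) = 1.
From deg A=1, deg B=1, deg C=0: d=1.
Solving with deg f ≤ 1: f(k) = k/2.
Certificate R = B(k−1)f/C = k*(k + 3)/2 gives s_k = -k/(2*k + 4).
Check: Δs_k = -1/(k**2 + 5*k + 6). ✓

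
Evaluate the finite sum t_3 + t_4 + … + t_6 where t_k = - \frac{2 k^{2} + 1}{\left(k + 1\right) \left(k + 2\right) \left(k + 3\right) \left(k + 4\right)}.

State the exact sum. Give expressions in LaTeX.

Σ = -53/720

Ratio r(k) = (k + 1)*(2*(k + 1)**2 + 1)/((k + 5)*(2*k**2 + 1)).
Normal form (A,B,C) = (k + 1, k + 5, k**2 + 1/2).
f must satisfy (k + 1)·f(k+1) − (k + 4)·f(k) = k**2 + 1/2.
Bound: deg f ≤ 3.
Match coefficients ⇒ f(k) = k*(k**2 + 2)/6.
Certificate R = B(k−1)f/C = k*(k + 4)*(k**2 + 2)/(3*(2*k**2 + 1)) gives s_k = k*(-k**2 - 2)/(3*(k + 1)*(k + 2)*(k + 3)).
s_(k+1) − s_k = (-2*k**2 - 1)/(k**4 + 10*k**3 + 35*k**2 + 50*k + 24) = t_k.
Sum = s_(7) − s_(3); s_(7) = -119/720, s_(3) = -11/120 ⇒ -53/720.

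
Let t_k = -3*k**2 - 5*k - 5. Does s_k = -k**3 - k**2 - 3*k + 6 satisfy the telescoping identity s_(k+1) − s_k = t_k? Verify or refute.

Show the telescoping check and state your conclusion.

Valid: the claim telescopes to t_k.

s_(k+1) = -k**3 - 4*k**2 - 8*k + 1
s_(k+1) − s_k = -3*k**2 - 5*k - 5
(s_(k+1) − s_k) − t_k = 0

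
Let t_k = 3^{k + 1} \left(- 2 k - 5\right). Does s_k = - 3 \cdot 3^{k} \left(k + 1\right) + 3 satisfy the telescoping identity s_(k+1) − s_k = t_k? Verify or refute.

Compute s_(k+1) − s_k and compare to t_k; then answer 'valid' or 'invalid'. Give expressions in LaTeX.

Valid: the claim telescopes to t_k.

s_(k+1) = -9*3**k*(k + 2) + 3
s_(k+1) − s_k = 3**(k + 1)*(-2*k - 5)
(s_(k+1) − s_k) − t_k = 0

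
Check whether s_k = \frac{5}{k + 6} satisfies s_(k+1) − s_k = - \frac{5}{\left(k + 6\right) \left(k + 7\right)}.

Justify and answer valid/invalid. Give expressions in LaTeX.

Valid — Δs_k = t_k.

s_(k+1) = 5/(k + 7)
s_(k+1) − s_k = -5/((k + 6)*(k + 7))
(s_(k+1) − s_k) − t_k = 0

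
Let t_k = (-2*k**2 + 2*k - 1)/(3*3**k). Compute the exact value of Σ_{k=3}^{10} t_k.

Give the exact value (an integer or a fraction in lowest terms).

Step 1: r(k) = (2*k**2 + 2*k + 1)/(3*(2*k**2 - 2*k + 1)).
So A=1/3 and B=1, with C=k**2 - k + 1/2.
Set up (1/3)·f(k+1) − (1)·f(k) − (k**2 - k + 1/2) = 0.
Bound: deg f ≤ 2.
Solving with deg f ≤ 2: f(k) = -3*(k**2 + 1)/2.
Then R = B(k−1)f/C = -3*(k**2 + 1)/(2*k**2 - 2*k + 1), so s_k = R(k)·t_k = (k**2 + 1)/3**k.
s_(k+1) − s_k = (-2*k**2 + 2*k - 1)/(3*3**k) = t_k.
Evaluate s at k=11 and k=3: 122/177147 and 10/27; difference -65488/177147.

Σ = -65488/177147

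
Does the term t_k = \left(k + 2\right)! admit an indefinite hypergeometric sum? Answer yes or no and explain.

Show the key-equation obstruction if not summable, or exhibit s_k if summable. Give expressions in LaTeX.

t_(k+1)/t_k = k + 3.
Normal form (A,B,C) = (k + 3, 1, 1).
Solve (k + 3)·f(k+1) − (1)·f(k) = 1.
d = -1 from the (1,0,0) case.
d = -1 < 0 ⇒ no nonzero polynomial f; not summable.

No. Not Gosper-summable.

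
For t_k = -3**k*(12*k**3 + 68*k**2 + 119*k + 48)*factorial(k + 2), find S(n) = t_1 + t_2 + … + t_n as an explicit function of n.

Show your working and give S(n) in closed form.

S(n) = -12*3**n*n**2*factorial(n + 3) - 36*3**n*n*factorial(n + 3) - 15*3**n*factorial(n + 3) + 90

Compute t_(k+1)/t_k: get 3*(12*k**4 + 140*k**3 + 603*k**2 + 1120*k + 741)/(12*k**3 + 68*k**2 + 119*k + 48).
Normal form (A,B,C) = (3*k + 9, 1, k**3 + 17*k**2/3 + 119*k/12 + 4).
Set up (3*k + 9)·f(k+1) − (1)·f(k) − (k**3 + 17*k**2/3 + 119*k/12 + 4) = 0.
From deg A=1, deg B=0, deg C=3: d=2.
A polynomial solution: f(k) = (2*k - 1)*(2*k + 3)/12.
R(k) = B(k−1)·f(k)/C(k) = (2*k - 1)*(2*k + 3)/(12*k**3 + 68*k**2 + 119*k + 48); s_k = R·t_k = -3**k*(2*k - 1)*(2*k + 3)*factorial(k + 2).
Check: Δs_k = -3**k*(12*k**3 + 68*k**2 + 119*k + 48)*factorial(k + 2). ✓
Σ_(k=1)^n t_k = s_(n+1) − s_(1) = (-3**(n + 1)*(2*n + 1)*(2*n + 5)*factorial(n + 3)) − (-90), i.e. -12*3**n*n**2*factorial(n + 3) - 36*3**n*n*factorial(n + 3) - 15*3**n*factorial(n + 3) + 90.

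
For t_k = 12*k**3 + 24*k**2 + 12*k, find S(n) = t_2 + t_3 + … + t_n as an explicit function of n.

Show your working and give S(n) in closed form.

S(n) = 3*n**4 + 14*n**3 + 21*n**2 + 10*n - 48

Ratio r(k) = (k**2 + 4*k + 4)/(k*(k + 1)).
Normal form (A,B,C) = (1, 1, k**3 + 2*k**2 + k).
Need (1)·f(k+1) − (1)·f(k) = k**3 + 2*k**2 + k.
deg f ≤ 4 (via 0,0,3).
Solving with deg f ≤ 4: f(k) = k*(k - 1)*(k + 1)*(3*k + 2)/12.
So s_k = (B(k−1)f/C)·t_k = ((k - 1)*(3*k + 2)/(12*(k + 1)))·t_k = k*(3*k**3 + 2*k**2 - 3*k - 2).
Δs = 12*k*(k**2 + 2*k + 1), as required.
Evaluate: s_(n+1) = n*(3*n**3 + 14*n**2 + 21*n + 10); subtract s_(2) = 48 ⇒ S(n) = 3*n**4 + 14*n**3 + 21*n**2 + 10*n - 48.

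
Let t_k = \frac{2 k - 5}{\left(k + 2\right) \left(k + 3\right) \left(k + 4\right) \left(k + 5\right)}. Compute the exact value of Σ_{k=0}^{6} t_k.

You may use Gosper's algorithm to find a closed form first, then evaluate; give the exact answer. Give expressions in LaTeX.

Step 1: r(k) = (k + 2)*(2*k - 3)/((k + 6)*(2*k - 5)).
Gosper form: A/B · C(k+1)/C(k) with A=k + 2, B=k + 6, C=k - 5/2.
Key eq: (k + 2)·f(k+1) = (k + 5)·f(k) + (k - 5/2).
From deg A=1, deg B=1, deg C=1: d=3.
Coefficient equations give f(k) = -k*(k**2 + 9*k + 50)/48.
R(k) = B(k−1)·f(k)/C(k) = -k*(k + 5)*(k**2 + 9*k + 50)/(24*(2*k - 5)); s_k = R·t_k = k*(-k**2 - 9*k - 50)/(24*(k + 2)*(k + 3)*(k + 4)).
Verify: (2*k - 5)/(k**4 + 14*k**3 + 71*k**2 + 154*k + 120) matches t_k.
Σ_(k=0)^(6) t_k = s_(7) − s_(0) = -21/440 − (0) = -21/440.

Σ = -21/440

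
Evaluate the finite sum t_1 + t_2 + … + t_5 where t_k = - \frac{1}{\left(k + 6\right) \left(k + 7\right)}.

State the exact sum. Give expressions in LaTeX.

The ratio is (k + 6)/(k + 8).
So A=k + 6 and B=k + 8, with C=1.
f must satisfy (k + 6)·f(k+1) − (k + 7)·f(k) = 1.
deg f ≤ 1 (via 1,1,0).
Solving with deg f ≤ 1: f(k) = k/6.
Then R = B(k−1)f/C = k*(k + 7)/6, so s_k = R(k)·t_k = -k/(6*k + 36).
Δs = -1/(k**2 + 13*k + 42), as required.
Evaluate s at k=6 and k=1: -1/12 and -1/42; difference -5/84.

Σ = -5/84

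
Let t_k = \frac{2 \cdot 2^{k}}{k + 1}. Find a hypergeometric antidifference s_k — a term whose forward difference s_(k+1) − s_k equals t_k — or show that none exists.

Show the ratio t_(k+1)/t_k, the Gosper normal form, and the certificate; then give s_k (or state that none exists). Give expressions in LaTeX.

The ratio is 2*(k + 1)/(k + 2).
A = 2*k + 2, B = k + 2, C = 1.
Need (2*k + 2)·f(k+1) − (k + 1)·f(k) = 1.
d = -1 from the (1,1,0) case.
d = -1 < 0 ⇒ no nonzero polynomial f; not summable.

not Gosper-summable; s_k does not exist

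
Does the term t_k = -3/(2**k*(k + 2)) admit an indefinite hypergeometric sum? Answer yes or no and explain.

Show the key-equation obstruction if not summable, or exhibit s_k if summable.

No; the degree bound rules out any f.

Ratio r(k) = (k + 2)/(2*(k + 3)).
Normal form (A,B,C) = (k/2 + 1, k + 3, 1).
Need (k/2 + 1)·f(k+1) − (k + 2)·f(k) = 1.
Degrees (1,1,0) ⇒ d ≤ -1.
Bound -1 < 0, so the key equation has no polynomial solution.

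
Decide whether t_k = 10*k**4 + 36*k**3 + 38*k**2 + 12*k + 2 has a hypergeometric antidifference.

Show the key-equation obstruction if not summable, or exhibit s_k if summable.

Yes. s_k = 2*k*(k**4 + 2*k**3 - k**2 - 2*k + 1).

Compute t_(k+1)/t_k: get (5*k**4 + 38*k**3 + 103*k**2 + 118*k + 49)/(5*k**4 + 18*k**3 + 19*k**2 + 6*k + 1).
A = 1, B = 1, C = k**4 + 18*k**3/5 + 19*k**2/5 + 6*k/5 + 1/5.
Key eq: (1)·f(k+1) = (1)·f(k) + (k**4 + 18*k**3/5 + 19*k**2/5 + 6*k/5 + 1/5).
Bound: deg f ≤ 5.
Solving with deg f ≤ 5: f(k) = k*(k**2 + k - 1)**2/5.
Certificate R = B(k−1)f/C = k*(k**2 + k - 1)**2/(5*k**4 + 18*k**3 + 19*k**2 + 6*k + 1) gives s_k = 2*k*(k**4 + 2*k**3 - k**2 - 2*k + 1).
s_(k+1) − s_k = 10*k**4 + 36*k**3 + 38*k**2 + 12*k + 2 = t_k.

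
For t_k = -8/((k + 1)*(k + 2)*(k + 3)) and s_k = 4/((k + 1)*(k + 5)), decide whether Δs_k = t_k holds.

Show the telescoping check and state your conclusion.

Invalid: residual 12*(3*k + 13)/(k**5 + 17*k**4 + 107*k**3 + 307*k**2 + 396*k + 180) ≠ 0.

s_(k+1) = 4/((k + 2)*(k + 6))
s_(k+1) − s_k = 4*(-2*k - 7)/(k**4 + 14*k**3 + 65*k**2 + 112*k + 60)
(s_(k+1) − s_k) − t_k = 12*(3*k + 13)/(k**5 + 17*k**4 + 107*k**3 + 307*k**2 + 396*k + 180)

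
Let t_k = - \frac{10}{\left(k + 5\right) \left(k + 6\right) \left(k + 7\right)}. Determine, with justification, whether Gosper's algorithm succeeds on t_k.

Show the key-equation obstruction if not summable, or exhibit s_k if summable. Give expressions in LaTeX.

Ratio r(k) = (k + 5)/(k + 8).
Factor: A=k + 5; B=k + 8; C=1.
Solve (k + 5)·f(k+1) − (k + 7)·f(k) = 1.
deg f ≤ 2 (via 1,1,0).
Match coefficients ⇒ f(k) = k*(k + 11)/60.
R(k) = B(k−1)·f(k)/C(k) = k*(k + 7)*(k + 11)/60; s_k = R·t_k = k*(-k - 11)/(6*(k + 5)*(k + 6)).
Verify: -10/(k**3 + 18*k**2 + 107*k + 210) matches t_k.

Yes. s_k = \frac{k \left(- k - 11\right)}{6 \left(k + 5\right) \left(k + 6\right)}.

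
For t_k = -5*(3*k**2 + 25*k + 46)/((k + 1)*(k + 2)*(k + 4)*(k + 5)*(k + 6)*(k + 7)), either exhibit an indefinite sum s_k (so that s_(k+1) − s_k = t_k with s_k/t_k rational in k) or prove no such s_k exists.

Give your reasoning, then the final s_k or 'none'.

Step 1: r(k) = (k + 1)*(k + 4)*(25*k + 3*(k + 1)**2 + 71)/((k + 3)*(k + 8)*(3*k**2 + 25*k + 46)).
So A=k + 1 and B=k + 8, with C=k**3 + 34*k**2/3 + 121*k/3 + 46.
Solve (k + 1)·f(k+1) − (k + 7)·f(k) = k**3 + 34*k**2/3 + 121*k/3 + 46.
d = 6 from the (1,1,3) case.
Solve for f: f(k) = k*(k + 2)*(k + 3)*(k + 5)*(k**2 + 11*k + 34)/72 (degree 6 ≤ 6).
So s_k = (B(k−1)f/C)·t_k = (k*(k + 2)*(k + 5)*(k + 7)*(k**2 + 11*k + 34)/(24*(3*k**2 + 25*k + 46)))·t_k = 5*k*(-k**2 - 11*k - 34)/(24*(k**3 + 11*k**2 + 34*k + 24)).
Check: Δs_k = 5*(-3*k**2 - 25*k - 46)/(k**6 + 25*k**5 + 247*k**4 + 1219*k**3 + 3112*k**2 + 3796*k + 1680). ✓

s_k = 5*k*(-k**2 - 11*k - 34)/(24*(k**3 + 11*k**2 + 34*k + 24))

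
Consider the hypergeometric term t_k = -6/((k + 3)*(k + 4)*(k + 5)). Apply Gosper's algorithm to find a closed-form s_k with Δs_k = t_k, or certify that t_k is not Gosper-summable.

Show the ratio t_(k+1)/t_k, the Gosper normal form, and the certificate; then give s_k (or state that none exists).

The ratio is (k + 3)/(k + 6).
Gosper form: A/B · C(k+1)/C(k) with A=k + 3, B=k + 6, C=1.
Need (k + 3)·f(k+1) − (k + 5)·f(k) = 1.
From deg A=1, deg B=1, deg C=0: d=2.
Match coefficients ⇒ f(k) = k*(k + 7)/24.
Get s_k = R·t_k = k*(-k - 7)/(4*(k + 3)*(k + 4)) with R(k) = B(k−1)f(k)/C(k) = k*(k + 5)*(k + 7)/24.
Verify: -6/(k**3 + 12*k**2 + 47*k + 60) matches t_k.

s_k = k*(-k - 7)/(4*(k + 3)*(k + 4))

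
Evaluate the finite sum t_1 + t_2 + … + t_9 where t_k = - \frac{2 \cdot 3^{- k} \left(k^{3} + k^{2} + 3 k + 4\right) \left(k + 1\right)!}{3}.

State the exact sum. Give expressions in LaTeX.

t_(k+1)/t_k = (k + 2)*(3*k + (k + 1)**3 + (k + 1)**2 + 7)/(3*(k**3 + k**2 + 3*k + 4)).
A = k/3 + 2/3, B = 1, C = k**3 + k**2 + 3*k + 4.
Key eq: (k/3 + 2/3)·f(k+1) = (1)·f(k) + (k**3 + k**2 + 3*k + 4).
deg f ≤ 2 (via 1,0,3).
Coefficient equations give f(k) = 3*(k**2 - 2).
So s_k = (B(k−1)f/C)·t_k = (3*(k**2 - 2)/(k**3 + k**2 + 3*k + 4))·t_k = -2*(k**2 - 2)*factorial(k + 1)/3**k.
Verify: -2*(k**3 + k**2 + 3*k + 4)*factorial(k + 1)/(3*3**k) matches t_k.
Telescoping: Σ = s_(10) − s_(1) = -96588800/729 − (4/3) = -96589772/729.

Σ = -96589772/729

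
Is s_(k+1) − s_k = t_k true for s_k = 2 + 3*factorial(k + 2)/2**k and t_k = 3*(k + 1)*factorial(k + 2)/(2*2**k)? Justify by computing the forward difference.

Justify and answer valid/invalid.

s_(k+1) = 3*2**(-k - 1)*factorial(k + 3) + 2
s_(k+1) − s_k = 3*(k + 1)*factorial(k + 2)/(2*2**k)
(s_(k+1) − s_k) − t_k = 0

Valid — Δs_k = t_k.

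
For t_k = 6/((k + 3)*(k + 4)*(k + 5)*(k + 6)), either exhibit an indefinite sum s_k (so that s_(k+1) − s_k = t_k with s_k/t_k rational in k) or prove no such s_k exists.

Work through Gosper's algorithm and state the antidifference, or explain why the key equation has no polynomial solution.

Step 1: r(k) = (k + 3)/(k + 7).
Take A(k)=k + 3, B(k)=k + 7, C(k)=1.
Solve (k + 3)·f(k+1) − (k + 6)·f(k) = 1.
Bound: deg f ≤ 3.
Solve for f: f(k) = k*(k**2 + 12*k + 47)/180 (degree 3 ≤ 3).
R(k) = B(k−1)·f(k)/C(k) = k*(k + 6)*(k**2 + 12*k + 47)/180; s_k = R·t_k = k*(k**2 + 12*k + 47)/(30*(k + 3)*(k + 4)*(k + 5)).
Check: Δs_k = 6/(k**4 + 18*k**3 + 119*k**2 + 342*k + 360). ✓

s_k = k*(k**2 + 12*k + 47)/(30*(k + 3)*(k + 4)*(k + 5))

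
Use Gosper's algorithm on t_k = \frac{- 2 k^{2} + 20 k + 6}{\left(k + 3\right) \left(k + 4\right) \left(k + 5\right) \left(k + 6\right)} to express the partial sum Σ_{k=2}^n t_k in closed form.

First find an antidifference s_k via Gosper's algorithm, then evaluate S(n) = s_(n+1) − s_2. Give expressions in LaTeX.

t_(k+1)/t_k = (k + 3)*(10*k - (k + 1)**2 + 13)/((k + 7)*(-k**2 + 10*k + 3)).
Normal form (A,B,C) = (k + 3, k + 7, k**2 - 10*k - 3).
Solve (k + 3)·f(k+1) − (k + 6)·f(k) = k**2 - 10*k - 3.
deg f ≤ 3 (via 1,1,2).
Match coefficients ⇒ f(k) = -k*(k**2 + 52*k - 13)/40.
Certificate R = B(k−1)f/C = -k*(k + 6)*(k**2 + 52*k - 13)/(40*(k**2 - 10*k - 3)) gives s_k = k*(k**2 + 52*k - 13)/(20*(k + 3)*(k + 4)*(k + 5)).
Δs = 2*(-k**2 + 10*k + 3)/(k**4 + 18*k**3 + 119*k**2 + 342*k + 360), as required.
s_(n+1) = (n**3 + 55*n**2 + 94*n + 40)/(20*(n**3 + 15*n**2 + 74*n + 120)) and s_(2) = 19/420, so S(n) = (n**3 + 435*n**2 + 284*n - 720)/(210*(n**3 + 15*n**2 + 74*n + 120)).

S(n) = \frac{n^{3} + 435 n^{2} + 284 n - 720}{210 \left(n^{3} + 15 n^{2} + 74 n + 120\right)}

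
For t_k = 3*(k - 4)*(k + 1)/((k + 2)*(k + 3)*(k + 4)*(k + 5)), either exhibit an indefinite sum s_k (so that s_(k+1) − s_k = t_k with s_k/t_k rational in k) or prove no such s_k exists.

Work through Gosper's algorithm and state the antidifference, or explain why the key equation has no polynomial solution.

s_k = 3*k*(-k - 1)/(k**3 + 9*k**2 + 26*k + 24)

The ratio is (k - 3)*(k + 2)**2/((k - 4)*(k + 1)*(k + 6)).
Normal form (A,B,C) = (k + 2, k + 6, k**2 - 3*k - 4).
Key eq: (k + 2)·f(k+1) = (k + 5)·f(k) + (k**2 - 3*k - 4).
Degrees (1,1,2) ⇒ d ≤ 3.
Solve for f: f(k) = -k*(k + 1) (degree 2 ≤ 3).
Get s_k = R·t_k = 3*k*(-k - 1)/(k**3 + 9*k**2 + 26*k + 24) with R(k) = B(k−1)f(k)/C(k) = -k*(k + 5)/(k - 4).
Δs = 3*(k**2 - 3*k - 4)/(k**4 + 14*k**3 + 71*k**2 + 154*k + 120), as required.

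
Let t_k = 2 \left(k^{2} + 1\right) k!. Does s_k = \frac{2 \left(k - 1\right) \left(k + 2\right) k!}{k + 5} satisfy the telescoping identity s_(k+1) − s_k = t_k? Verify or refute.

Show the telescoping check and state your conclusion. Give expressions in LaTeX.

Invalid: residual - \frac{6 \left(k^{3} + 5 k^{2} + 6\right) k!}{\left(k + 5\right) \left(k + 6\right)} ≠ 0.

s_(k+1) = 2*k*(k + 3)*factorial(k + 1)/(k + 6)
s_(k+1) − s_k = 2*(k**4 + 8*k**3 + 16*k**2 + 11*k + 12)*factorial(k)/((k + 5)*(k + 6))
(s_(k+1) − s_k) − t_k = -6*(k**3 + 5*k**2 + 6)*factorial(k)/((k + 5)*(k + 6))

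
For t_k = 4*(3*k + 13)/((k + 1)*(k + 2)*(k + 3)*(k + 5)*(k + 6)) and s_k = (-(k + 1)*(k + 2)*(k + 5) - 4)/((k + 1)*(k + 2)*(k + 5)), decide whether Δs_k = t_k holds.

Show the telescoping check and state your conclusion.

s_(k+1) = (-(k + 2)*(k + 3)*(k + 6) - 4)/((k + 2)*(k + 3)*(k + 6))
s_(k+1) − s_k = 4*(3*k + 13)/(k**5 + 17*k**4 + 107*k**3 + 307*k**2 + 396*k + 180)
(s_(k+1) − s_k) − t_k = 0

valid (s_(k+1) − s_k reduces to t_k)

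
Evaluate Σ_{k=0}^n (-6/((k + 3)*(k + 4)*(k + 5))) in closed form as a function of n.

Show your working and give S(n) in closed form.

S(n) = (-n**2 - 9*n - 8)/(4*(n**2 + 9*n + 20))

The ratio is (k + 3)/(k + 6).
Take A(k)=k + 3, B(k)=k + 6, C(k)=1.
f must satisfy (k + 3)·f(k+1) − (k + 5)·f(k) = 1.
From deg A=1, deg B=1, deg C=0: d=2.
Match coefficients ⇒ f(k) = k*(k + 7)/24.
So s_k = (B(k−1)f/C)·t_k = (k*(k + 5)*(k + 7)/24)·t_k = k*(-k - 7)/(4*(k + 3)*(k + 4)).
Δs = -6/(k**3 + 12*k**2 + 47*k + 60), as required.
Σ_(k=0)^n t_k = s_(n+1) − s_(0) = ((-n**2 - 9*n - 8)/(4*(n**2 + 9*n + 20))) − (0), i.e. (-n**2 - 9*n - 8)/(4*(n**2 + 9*n + 20)).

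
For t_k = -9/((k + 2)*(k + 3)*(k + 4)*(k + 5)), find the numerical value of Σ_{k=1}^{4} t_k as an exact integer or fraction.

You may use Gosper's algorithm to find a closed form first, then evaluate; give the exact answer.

Σ = -37/840

r(k) = (k + 2)/(k + 6) after simplifying.
A = k + 2, B = k + 6, C = 1.
Solve (k + 2)·f(k+1) − (k + 5)·f(k) = 1.
deg f ≤ 3 (via 1,1,0).
Match coefficients ⇒ f(k) = k*(k**2 + 9*k + 26)/72.
Certificate R = B(k−1)f/C = k*(k + 5)*(k**2 + 9*k + 26)/72 gives s_k = k*(-k**2 - 9*k - 26)/(8*(k + 2)*(k + 3)*(k + 4)).
Check: Δs_k = -9/(k**4 + 14*k**3 + 71*k**2 + 154*k + 120). ✓
Evaluate s at k=5 and k=1: -5/42 and -3/40; difference -37/840.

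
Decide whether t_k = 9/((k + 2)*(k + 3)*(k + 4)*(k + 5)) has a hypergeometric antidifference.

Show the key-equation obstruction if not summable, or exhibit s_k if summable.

t_(k+1)/t_k = (k + 2)/(k + 6).
So A=k + 2 and B=k + 6, with C=1.
Need (k + 2)·f(k+1) − (k + 5)·f(k) = 1.
Degrees (1,1,0) ⇒ d ≤ 3.
Solving with deg f ≤ 3: f(k) = k*(k**2 + 9*k + 26)/72.
Get s_k = R·t_k = k*(k**2 + 9*k + 26)/(8*(k + 2)*(k + 3)*(k + 4)) with R(k) = B(k−1)f(k)/C(k) = k*(k + 5)*(k**2 + 9*k + 26)/72.
Check: Δs_k = 9/(k**4 + 14*k**3 + 71*k**2 + 154*k + 120). ✓

Yes. s_k = k*(k**2 + 9*k + 26)/(8*(k + 2)*(k + 3)*(k + 4)).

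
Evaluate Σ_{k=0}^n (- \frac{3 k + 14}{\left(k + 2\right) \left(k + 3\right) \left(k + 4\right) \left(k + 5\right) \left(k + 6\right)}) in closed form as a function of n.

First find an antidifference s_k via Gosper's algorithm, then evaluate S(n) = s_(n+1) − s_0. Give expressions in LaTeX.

r(k) = (k + 2)*(3*k + 17)/((k + 7)*(3*k + 14)) after simplifying.
So A=k + 2 and B=k + 7, with C=k + 14/3.
Set up (k + 2)·f(k+1) − (k + 6)·f(k) − (k + 14/3) = 0.
Bound: deg f ≤ 4.
Solve for f: f(k) = k*(k + 4)*(k**2 + 10*k + 31)/90 (degree 4 ≤ 4).
Certificate R = B(k−1)f/C = k*(k + 4)*(k + 6)*(k**2 + 10*k + 31)/(30*(3*k + 14)) gives s_k = k*(-k**2 - 10*k - 31)/(30*(k**3 + 10*k**2 + 31*k + 30)).
s_(k+1) − s_k = (-3*k - 14)/(k**5 + 20*k**4 + 155*k**3 + 580*k**2 + 1044*k + 720) = t_k.
Σ_(k=0)^n t_k = s_(n+1) − s_(0) = ((-n**3 - 13*n**2 - 54*n - 42)/(30*(n**3 + 13*n**2 + 54*n + 72))) − (0), i.e. (-n**3 - 13*n**2 - 54*n - 42)/(30*(n**3 + 13*n**2 + 54*n + 72)).

S(n) = \frac{- n^{3} - 13 n^{2} - 54 n - 42}{30 \left(n^{3} + 13 n^{2} + 54 n + 72\right)}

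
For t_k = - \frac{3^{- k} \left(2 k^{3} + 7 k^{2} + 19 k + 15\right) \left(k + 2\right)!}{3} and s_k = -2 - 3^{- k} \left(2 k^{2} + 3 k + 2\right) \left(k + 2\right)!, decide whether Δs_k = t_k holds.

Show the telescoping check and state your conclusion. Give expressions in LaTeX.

s_(k+1) = -3**(-k - 1)*(3*k + 2*(k + 1)**2 + 5)*factorial(k + 3) - 2
s_(k+1) − s_k = -(2*k**3 + 7*k**2 + 19*k + 15)*factorial(k + 2)/(3*3**k)
(s_(k+1) − s_k) − t_k = 0

Valid: the claim telescopes to t_k.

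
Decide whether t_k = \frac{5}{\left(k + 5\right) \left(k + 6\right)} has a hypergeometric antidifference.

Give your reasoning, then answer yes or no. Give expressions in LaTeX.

Yes. s_k = \frac{k}{k + 5}.

Ratio r(k) = (k + 5)/(k + 7).
Take A(k)=k + 5, B(k)=k + 7, C(k)=1.
Set up (k + 5)·f(k+1) − (k + 6)·f(k) − (1) = 0.
From deg A=1, deg B=1, deg C=0: d=1.
A polynomial solution: f(k) = k/5.
Get s_k = R·t_k = k/(k + 5) with R(k) = B(k−1)f(k)/C(k) = k*(k + 6)/5.
Check: Δs_k = 5/(k**2 + 11*k + 30). ✓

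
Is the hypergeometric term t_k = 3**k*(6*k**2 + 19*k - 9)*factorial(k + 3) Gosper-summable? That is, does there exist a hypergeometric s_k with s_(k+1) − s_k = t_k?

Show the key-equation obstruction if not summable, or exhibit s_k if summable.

Yes. s_k = 3**k*(2*k - 3)*factorial(k + 3).

t_(k+1)/t_k = 3*(6*k**3 + 55*k**2 + 140*k + 64)/(6*k**2 + 19*k - 9).
So A=3*k + 12 and B=1, with C=k**2 + 19*k/6 - 3/2.
f must satisfy (3*k + 12)·f(k+1) − (1)·f(k) = k**2 + 19*k/6 - 3/2.
deg f ≤ 1 (via 1,0,2).
A polynomial solution: f(k) = (2*k - 3)/6.
Certificate R = B(k−1)f/C = (2*k - 3)/(6*k**2 + 19*k - 9) gives s_k = 3**k*(2*k - 3)*factorial(k + 3).
s_(k+1) − s_k = 3**k*(6*k**2 + 19*k - 9)*factorial(k + 3) = t_k.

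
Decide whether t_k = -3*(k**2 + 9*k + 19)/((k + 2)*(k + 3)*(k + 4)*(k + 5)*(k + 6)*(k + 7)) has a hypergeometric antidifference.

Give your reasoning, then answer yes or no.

Yes. s_k = k*(-k**2 - 12*k - 44)/(48*(k**3 + 12*k**2 + 44*k + 48)).

Compute t_(k+1)/t_k: get (k + 2)*(9*k + (k + 1)**2 + 28)/((k + 8)*(k**2 + 9*k + 19)).
Take A(k)=k + 2, B(k)=k + 8, C(k)=k**2 + 9*k + 19.
Need (k + 2)·f(k+1) − (k + 7)·f(k) = k**2 + 9*k + 19.
d = 5 from the (1,1,2) case.
Solve for f: f(k) = k*(k + 3)*(k + 5)*(k**2 + 12*k + 44)/144 (degree 5 ≤ 5).
R(k) = B(k−1)·f(k)/C(k) = k*(k + 3)*(k + 5)*(k + 7)*(k**2 + 12*k + 44)/(144*(k**2 + 9*k + 19)); s_k = R·t_k = k*(-k**2 - 12*k - 44)/(48*(k**3 + 12*k**2 + 44*k + 48)).
Check: Δs_k = 3*(-k**2 - 9*k - 19)/(k**6 + 27*k**5 + 295*k**4 + 1665*k**3 + 5104*k**2 + 8028*k + 5040). ✓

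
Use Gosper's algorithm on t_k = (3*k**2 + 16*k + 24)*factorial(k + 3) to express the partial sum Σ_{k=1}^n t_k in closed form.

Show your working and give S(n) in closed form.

The ratio is (k + 4)*(16*k + 3*(k + 1)**2 + 40)/(3*k**2 + 16*k + 24).
Take A(k)=k + 4, B(k)=1, C(k)=k**2 + 16*k/3 + 8.
Set up (k + 4)·f(k+1) − (1)·f(k) − (k**2 + 16*k/3 + 8) = 0.
d = 1 from the (1,0,2) case.
A polynomial solution: f(k) = (3*k + 4)/3.
Then R = B(k−1)f/C = (3*k + 4)/(3*k**2 + 16*k + 24), so s_k = R(k)·t_k = (3*k + 4)*factorial(k + 3).
Δs = (3*k**2 + 16*k + 24)*factorial(k + 3), as required.
Telescope: S(n) = s_(n+1) − s_(1) = (3*n + 7)*factorial(n + 4) − (168) = 3*n*factorial(n + 4) + 7*factorial(n + 4) - 168.

S(n) = 3*n*factorial(n + 4) + 7*factorial(n + 4) - 168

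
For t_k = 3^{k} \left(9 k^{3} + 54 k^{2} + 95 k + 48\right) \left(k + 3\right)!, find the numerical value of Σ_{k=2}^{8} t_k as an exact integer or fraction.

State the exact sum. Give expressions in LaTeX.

Ratio r(k) = 3*(9*k**4 + 117*k**3 + 554*k**2 + 1126*k + 824)/(9*k**3 + 54*k**2 + 95*k + 48).
Factor: A=3*k + 12; B=1; C=k**3 + 6*k**2 + 95*k/9 + 16/3.
Need (3*k + 12)·f(k+1) − (1)·f(k) = k**3 + 6*k**2 + 95*k/9 + 16/3.
Bound: deg f ≤ 2.
Match coefficients ⇒ f(k) = k*(3*k + 1)/9.
Certificate R = B(k−1)f/C = k*(3*k + 1)/(9*k**3 + 54*k**2 + 95*k + 48) gives s_k = 3**k*k*(3*k + 1)*factorial(k + 3).
Check: Δs_k = 3**k*(9*k**3 + 54*k**2 + 95*k + 48)*factorial(k + 3). ✓
Evaluate s at k=9 and k=2: 2375903500185600 and 15120; difference 2375903500170480.

Σ = 2375903500170480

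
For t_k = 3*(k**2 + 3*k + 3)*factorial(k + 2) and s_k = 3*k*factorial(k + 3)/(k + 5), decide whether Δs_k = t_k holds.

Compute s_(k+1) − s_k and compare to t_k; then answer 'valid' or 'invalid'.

Invalid: residual -6*(k**3 + 8*k**2 + 17*k + 15)*factorial(k + 2)/((k + 5)*(k + 6)) ≠ 0.

s_(k+1) = 3*(k + 1)*factorial(k + 4)/(k + 6)
s_(k+1) − s_k = 3*(k**3 + 9*k**2 + 23*k + 20)*factorial(k + 3)/((k + 5)*(k + 6))
(s_(k+1) − s_k) − t_k = -6*(k**3 + 8*k**2 + 17*k + 15)*factorial(k + 2)/((k + 5)*(k + 6))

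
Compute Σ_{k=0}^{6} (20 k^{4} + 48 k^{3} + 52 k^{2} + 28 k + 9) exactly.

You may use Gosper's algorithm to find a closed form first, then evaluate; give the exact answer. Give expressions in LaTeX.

r(k) = (20*k**4 + 128*k**3 + 316*k**2 + 356*k + 157)/(20*k**4 + 48*k**3 + 52*k**2 + 28*k + 9) after simplifying.
So A=1 and B=1, with C=k**4 + 12*k**3/5 + 13*k**2/5 + 7*k/5 + 9/20.
Set up (1)·f(k+1) − (1)·f(k) − (k**4 + 12*k**3/5 + 13*k**2/5 + 7*k/5 + 9/20) = 0.
deg f ≤ 5 (via 0,0,4).
A polynomial solution: f(k) = k*(4*k**4 + 2*k**3 + 3)/20.
Get s_k = R·t_k = k*(4*k**4 + 2*k**3 + 3) with R(k) = B(k−1)f(k)/C(k) = k*(4*k**4 + 2*k**3 + 3)/(20*k**4 + 48*k**3 + 52*k**2 + 28*k + 9).
Check: Δs_k = 20*k**4 + 48*k**3 + 52*k**2 + 28*k + 9. ✓
Evaluate s at k=7 and k=0: 72051 and 0; difference 72051.

Σ = 72051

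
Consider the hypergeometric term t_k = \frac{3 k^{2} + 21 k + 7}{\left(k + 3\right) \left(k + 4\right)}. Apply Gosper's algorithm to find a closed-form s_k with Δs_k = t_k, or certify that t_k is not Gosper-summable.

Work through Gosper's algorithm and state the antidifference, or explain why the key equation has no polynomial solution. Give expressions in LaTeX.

s_k = \frac{k \left(9 k - 2\right)}{3 \left(k + 3\right)}

Compute t_(k+1)/t_k: get (k + 3)*(21*k + 3*(k + 1)**2 + 28)/((k + 5)*(3*k**2 + 21*k + 7)).
Normal form (A,B,C) = (k + 3, k + 5, k**2 + 7*k + 7/3).
Key eq: (k + 3)·f(k+1) = (k + 4)·f(k) + (k**2 + 7*k + 7/3).
deg f ≤ 2 (via 1,1,2).
A polynomial solution: f(k) = k*(9*k - 2)/9.
R(k) = B(k−1)·f(k)/C(k) = k*(k + 4)*(9*k - 2)/(3*(3*k**2 + 21*k + 7)); s_k = R·t_k = k*(9*k - 2)/(3*(k + 3)).
Check: Δs_k = (3*k**2 + 21*k + 7)/(k**2 + 7*k + 12). ✓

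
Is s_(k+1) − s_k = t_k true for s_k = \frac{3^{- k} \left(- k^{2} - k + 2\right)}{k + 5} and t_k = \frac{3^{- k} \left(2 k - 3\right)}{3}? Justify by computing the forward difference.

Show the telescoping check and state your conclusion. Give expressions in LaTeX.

s_(k+1) = k*(-k - 3)/(3*3**k*(k + 6))
s_(k+1) − s_k = (2*k**3 + 13*k**2 - 3*k - 36)/(3*3**k*(k**2 + 11*k + 30))
(s_(k+1) − s_k) − t_k = 2*(-k**2 - 5*k + 9)/(3**k*(k**2 + 11*k + 30))

Invalid: residual \frac{2 \cdot 3^{- k} \left(- k^{2} - 5 k + 9\right)}{k^{2} + 11 k + 30} ≠ 0.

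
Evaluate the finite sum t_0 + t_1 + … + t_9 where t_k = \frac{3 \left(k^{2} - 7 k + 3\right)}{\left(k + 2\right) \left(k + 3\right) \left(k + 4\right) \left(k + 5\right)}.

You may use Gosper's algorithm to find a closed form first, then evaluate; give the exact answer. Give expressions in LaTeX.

Σ = 0

Compute t_(k+1)/t_k: get (k**3 - 3*k**2 - 13*k - 6)/(k**3 - k**2 - 39*k + 18).
Factor: A=k + 2; B=k + 6; C=k**2 - 7*k + 3.
Need (k + 2)·f(k+1) − (k + 5)·f(k) = k**2 - 7*k + 3.
Bound: deg f ≤ 3.
Solving with deg f ≤ 3: f(k) = k*(k - 10)*(k - 5)/24.
Then R = B(k−1)f/C = k*(k - 10)*(k - 5)*(k + 5)/(24*(k**2 - 7*k + 3)), so s_k = R(k)·t_k = k*(k**2 - 15*k + 50)/(8*(k + 2)*(k + 3)*(k + 4)).
Δs = 3*(k**2 - 7*k + 3)/(k**4 + 14*k**3 + 71*k**2 + 154*k + 120), as required.
Σ_(k=0)^(9) t_k = s_(10) − s_(0) = 0 − (0) = 0.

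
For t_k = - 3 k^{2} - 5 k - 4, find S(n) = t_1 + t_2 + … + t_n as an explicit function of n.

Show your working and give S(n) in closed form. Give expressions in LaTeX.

S(n) = n \left(- n^{2} - 4 n - 7\right)

t_(k+1)/t_k = (3*k**2 + 11*k + 12)/(3*k**2 + 5*k + 4).
A = 1, B = 1, C = k**2 + 5*k/3 + 4/3.
Solve (1)·f(k+1) − (1)·f(k) = k**2 + 5*k/3 + 4/3.
Bound: deg f ≤ 3.
Match coefficients ⇒ f(k) = k*(k**2 + k + 2)/3.
So s_k = (B(k−1)f/C)·t_k = (k*(k**2 + k + 2)/(3*k**2 + 5*k + 4))·t_k = k*(-k**2 - k - 2).
Verify: -3*k**2 - 5*k - 4 matches t_k.
s_(n+1) = -n**3 - 4*n**2 - 7*n - 4 and s_(1) = -4, so S(n) = n*(-n**2 - 4*n - 7).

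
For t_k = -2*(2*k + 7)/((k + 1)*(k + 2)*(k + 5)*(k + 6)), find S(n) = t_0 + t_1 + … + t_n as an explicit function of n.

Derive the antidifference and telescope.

S(n) = 2*(-n**2 - 8*n - 7)/(5*(n**2 + 8*n + 12))

Compute t_(k+1)/t_k: get (k + 1)*(k + 5)*(2*k + 9)/((k + 3)*(k + 7)*(2*k + 7)).
A = k + 1, B = k + 7, C = k**3 + 21*k**2/2 + 73*k/2 + 42.
Key eq: (k + 1)·f(k+1) = (k + 6)·f(k) + (k**3 + 21*k**2/2 + 73*k/2 + 42).
Degrees (1,1,3) ⇒ d ≤ 5.
Match coefficients ⇒ f(k) = k*(k + 2)*(k + 3)*(k + 4)*(k + 6)/10.
R(k) = B(k−1)·f(k)/C(k) = k*(k + 2)*(k + 6)**2/(5*(2*k + 7)); s_k = R·t_k = 2*k*(-k - 6)/(5*(k**2 + 6*k + 5)).
Check: Δs_k = 2*(-2*k - 7)/(k**4 + 14*k**3 + 65*k**2 + 112*k + 60). ✓
Σ_(k=0)^n t_k = s_(n+1) − s_(0) = (2*(-n**2 - 8*n - 7)/(5*(n**2 + 8*n + 12))) − (0), i.e. 2*(-n**2 - 8*n - 7)/(5*(n**2 + 8*n + 12)).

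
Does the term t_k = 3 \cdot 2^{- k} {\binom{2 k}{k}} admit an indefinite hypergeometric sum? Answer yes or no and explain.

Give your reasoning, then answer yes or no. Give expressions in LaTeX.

No; the degree bound rules out any f.

Ratio r(k) = (2*k + 1)/(k + 1).
Take A(k)=2*k + 1, B(k)=k + 1, C(k)=1.
Solve (2*k + 1)·f(k+1) − (k)·f(k) = 1.
Degrees (1,1,0) ⇒ d ≤ -1.
Bound -1 < 0, so the key equation has no polynomial solution.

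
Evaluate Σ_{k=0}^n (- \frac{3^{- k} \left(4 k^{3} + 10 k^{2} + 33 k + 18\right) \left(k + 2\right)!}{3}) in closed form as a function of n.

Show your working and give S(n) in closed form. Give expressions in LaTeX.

S(n) = \frac{3^{- n} \left(18 \cdot 3^{n} - 4 n^{5} n! - 34 n^{4} n! - 113 n^{3} n! - 188 n^{2} n! - 159 n n! - 54 n!\right)}{3}

r(k) = (4*k**4 + 34*k**3 + 131*k**2 + 260*k + 195)/(3*(4*k**3 + 10*k**2 + 33*k + 18)) after simplifying.
Normal form (A,B,C) = (k/3 + 1, 1, k**3 + 5*k**2/2 + 33*k/4 + 9/2).
Set up (k/3 + 1)·f(k+1) − (1)·f(k) − (k**3 + 5*k**2/2 + 33*k/4 + 9/2) = 0.
From deg A=1, deg B=0, deg C=3: d=2.
A polynomial solution: f(k) = 3*(4*k**2 + 2*k + 3)/4.
Certificate R = B(k−1)f/C = 3*(4*k**2 + 2*k + 3)/(4*k**3 + 10*k**2 + 33*k + 18) gives s_k = -(4*k**2 + 2*k + 3)*factorial(k + 2)/3**k.
s_(k+1) − s_k = -(4*k**3 + 10*k**2 + 33*k + 18)*factorial(k + 2)/(3*3**k) = t_k.
Σ_(k=0)^n t_k = s_(n+1) − s_(0) = (-3**(-n - 1)*(4*n**2 + 10*n + 9)*factorial(n + 3)) − (-6), i.e. (18*3**n - 4*n**5*factorial(n) - 34*n**4*factorial(n) - 113*n**3*factorial(n) - 188*n**2*factorial(n) - 159*n*factorial(n) - 54*factorial(n))/(3*3**n).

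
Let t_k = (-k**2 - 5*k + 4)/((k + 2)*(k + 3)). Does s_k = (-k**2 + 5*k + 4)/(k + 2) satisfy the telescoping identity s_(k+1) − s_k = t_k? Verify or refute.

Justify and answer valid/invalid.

s_(k+1) = (-k**2 + 3*k + 8)/(k + 3)
s_(k+1) − s_k = (-k**2 - 5*k + 4)/(k**2 + 5*k + 6)
(s_(k+1) − s_k) − t_k = 0

valid (s_(k+1) − s_k reduces to t_k)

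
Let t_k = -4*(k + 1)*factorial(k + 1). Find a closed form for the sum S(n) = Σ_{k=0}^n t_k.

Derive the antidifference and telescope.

S(n) = 4 - 4*factorial(n + 2)

Compute t_(k+1)/t_k: get (k + 2)**2/(k + 1).
A = k + 2, B = 1, C = k + 1.
Set up (k + 2)·f(k+1) − (1)·f(k) − (k + 1) = 0.
deg f ≤ 0 (via 1,0,1).
Coefficient equations give f(k) = 1.
So s_k = (B(k−1)f/C)·t_k = (1/(k + 1))·t_k = -4*factorial(k + 1).
Δs = -4*(k + 1)*factorial(k + 1), as required.
Telescope: S(n) = s_(n+1) − s_(0) = -4*factorial(n + 2) − (-4) = 4 - 4*factorial(n + 2).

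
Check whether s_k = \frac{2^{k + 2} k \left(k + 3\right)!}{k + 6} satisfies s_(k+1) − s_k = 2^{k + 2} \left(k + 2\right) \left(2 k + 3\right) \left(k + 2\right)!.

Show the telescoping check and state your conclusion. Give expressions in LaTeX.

Invalid: residual - \frac{12 \cdot 2^{k} \left(2 k^{3} + 19 k^{2} + 47 k + 36\right) \left(k + 2\right)!}{\left(k + 6\right) \left(k + 7\right)} ≠ 0.

s_(k+1) = 2**(k + 3)*(k + 1)*factorial(k + 4)/(k + 7)
s_(k+1) − s_k = 2**(k + 2)*(k + 3)*(2*k**2 + 15*k + 16)*factorial(k + 3)/((k + 6)*(k + 7))
(s_(k+1) − s_k) − t_k = -12*2**k*(2*k**3 + 19*k**2 + 47*k + 36)*factorial(k + 2)/((k + 6)*(k + 7))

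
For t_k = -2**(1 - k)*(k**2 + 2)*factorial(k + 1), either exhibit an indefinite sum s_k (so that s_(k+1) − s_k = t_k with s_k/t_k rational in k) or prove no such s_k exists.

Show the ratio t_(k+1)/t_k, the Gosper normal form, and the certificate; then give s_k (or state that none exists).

s_k = -2**(2 - k)*(k - 1)*factorial(k + 1)

t_(k+1)/t_k = (k + 2)*((k + 1)**2 + 2)/(2*(k**2 + 2)).
So A=k/2 + 1 and B=1, with C=k**2 + 2.
Set up (k/2 + 1)·f(k+1) − (1)·f(k) − (k**2 + 2) = 0.
From deg A=1, deg B=0, deg C=2: d=1.
Coefficient equations give f(k) = 2*(k - 1).
Then R = B(k−1)f/C = 2*(k - 1)/(k**2 + 2), so s_k = R(k)·t_k = -2**(2 - k)*(k - 1)*factorial(k + 1).
Check: Δs_k = -2**(1 - k)*(k**2 + 2)*factorial(k + 1). ✓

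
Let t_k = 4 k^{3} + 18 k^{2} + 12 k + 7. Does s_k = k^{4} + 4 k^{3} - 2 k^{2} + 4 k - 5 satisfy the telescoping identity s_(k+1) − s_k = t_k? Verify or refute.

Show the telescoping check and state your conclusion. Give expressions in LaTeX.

valid (s_(k+1) − s_k reduces to t_k)

s_(k+1) = k**4 + 8*k**3 + 16*k**2 + 16*k + 2
s_(k+1) − s_k = 4*k**3 + 18*k**2 + 12*k + 7
(s_(k+1) − s_k) − t_k = 0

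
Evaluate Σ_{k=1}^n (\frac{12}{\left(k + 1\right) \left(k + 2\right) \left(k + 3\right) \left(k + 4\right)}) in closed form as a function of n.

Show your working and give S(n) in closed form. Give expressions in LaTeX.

r(k) = (k + 1)/(k + 5) after simplifying.
Gosper form: A/B · C(k+1)/C(k) with A=k + 1, B=k + 5, C=1.
Key eq: (k + 1)·f(k+1) = (k + 4)·f(k) + (1).
d = 3 from the (1,1,0) case.
Solve for f: f(k) = k*(k**2 + 6*k + 11)/18 (degree 3 ≤ 3).
Certificate R = B(k−1)f/C = k*(k + 4)*(k**2 + 6*k + 11)/18 gives s_k = 2*k*(k**2 + 6*k + 11)/(3*(k + 1)*(k + 2)*(k + 3)).
s_(k+1) − s_k = 12/(k**4 + 10*k**3 + 35*k**2 + 50*k + 24) = t_k.
Evaluate: s_(n+1) = 2*(n**3 + 9*n**2 + 26*n + 18)/(3*(n**3 + 9*n**2 + 26*n + 24)); subtract s_(1) = 1/2 ⇒ S(n) = n*(n**2 + 9*n + 26)/(6*(n**3 + 9*n**2 + 26*n + 24)).

S(n) = \frac{n \left(n^{2} + 9 n + 26\right)}{6 \left(n^{3} + 9 n^{2} + 26 n + 24\right)}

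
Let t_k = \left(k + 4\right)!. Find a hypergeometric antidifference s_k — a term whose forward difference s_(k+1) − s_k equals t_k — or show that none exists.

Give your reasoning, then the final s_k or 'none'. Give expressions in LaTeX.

Compute t_(k+1)/t_k: get k + 5.
A = k + 5, B = 1, C = 1.
Need (k + 5)·f(k+1) − (1)·f(k) = 1.
d = -1 from the (1,0,0) case.
d = -1 < 0 ⇒ no nonzero polynomial f; not summable.

no hypergeometric antidifference exists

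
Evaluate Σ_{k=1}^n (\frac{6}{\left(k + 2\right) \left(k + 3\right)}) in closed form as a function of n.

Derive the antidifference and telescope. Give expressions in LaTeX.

t_(k+1)/t_k = (k + 2)/(k + 4).
Take A(k)=k + 2, B(k)=k + 4, C(k)=1.
f must satisfy (k + 2)·f(k+1) − (k + 3)·f(k) = 1.
Bound: deg f ≤ 1.
A polynomial solution: f(k) = k/2.
R(k) = B(k−1)·f(k)/C(k) = k*(k + 3)/2; s_k = R·t_k = 3*k/(k + 2).
Δs = 6/(k**2 + 5*k + 6), as required.
Σ_(k=1)^n t_k = s_(n+1) − s_(1) = (3*(n + 1)/(n + 3)) − (1), i.e. 2*n/(n + 3).

S(n) = \frac{2 n}{n + 3}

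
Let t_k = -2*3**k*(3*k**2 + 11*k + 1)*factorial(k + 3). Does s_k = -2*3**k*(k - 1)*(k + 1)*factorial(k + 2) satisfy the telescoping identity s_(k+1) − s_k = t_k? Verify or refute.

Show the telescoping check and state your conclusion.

Invalid: residual 4*3**k*(3*k**2 + 8*k + 1)*factorial(k + 2) ≠ 0.

s_(k+1) = -6*3**k*k*(k + 2)*factorial(k + 3)
s_(k+1) − s_k = -2*3**k*(3*k**3 + 14*k**2 + 18*k + 1)*factorial(k + 2)
(s_(k+1) − s_k) − t_k = 4*3**k*(3*k**2 + 8*k + 1)*factorial(k + 2)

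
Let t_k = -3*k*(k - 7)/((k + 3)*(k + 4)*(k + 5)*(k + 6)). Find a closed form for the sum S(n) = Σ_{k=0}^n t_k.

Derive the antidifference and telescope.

S(n) = n*(-n**2 + 45*n + 46)/(20*(n**3 + 15*n**2 + 74*n + 120))

r(k) = (k - 6)*(k + 1)*(k + 3)/(k*(k - 7)*(k + 7)) after simplifying.
A = k + 3, B = k + 7, C = k**2 - 7*k.
Key eq: (k + 3)·f(k+1) = (k + 6)·f(k) + (k**2 - 7*k).
Degrees (1,1,2) ⇒ d ≤ 3.
Match coefficients ⇒ f(k) = k*(k - 47)*(k - 1)/60.
Then R = B(k−1)f/C = (k - 47)*(k - 1)*(k + 6)/(60*(k - 7)), so s_k = R(k)·t_k = -k*(k**2 - 48*k + 47)/(20*(k + 3)*(k + 4)*(k + 5)).
Verify: 3*k*(7 - k)/(k**4 + 18*k**3 + 119*k**2 + 342*k + 360) matches t_k.
Telescope: S(n) = s_(n+1) − s_(0) = n*(-n**2 + 45*n + 46)/(20*(n**3 + 15*n**2 + 74*n + 120)) − (0) = n*(-n**2 + 45*n + 46)/(20*(n**3 + 15*n**2 + 74*n + 120)).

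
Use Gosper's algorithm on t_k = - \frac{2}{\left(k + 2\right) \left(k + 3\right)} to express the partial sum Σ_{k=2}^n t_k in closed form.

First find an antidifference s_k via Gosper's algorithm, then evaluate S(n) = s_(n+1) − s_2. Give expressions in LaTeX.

Compute t_(k+1)/t_k: get (k + 2)/(k + 4).
So A=k + 2 and B=k + 4, with C=1.
Solve (k + 2)·f(k+1) − (k + 3)·f(k) = 1.
Degrees (1,1,0) ⇒ d ≤ 1.
Match coefficients ⇒ f(k) = k/2.
So s_k = (B(k−1)f/C)·t_k = (k*(k + 3)/2)·t_k = -k/(k + 2).
Check: Δs_k = -2/(k**2 + 5*k + 6). ✓
Telescope: S(n) = s_(n+1) − s_(2) = (-n - 1)/(n + 3) − (-1/2) = (1 - n)/(2*(n + 3)).

S(n) = \frac{1 - n}{2 \left(n + 3\right)}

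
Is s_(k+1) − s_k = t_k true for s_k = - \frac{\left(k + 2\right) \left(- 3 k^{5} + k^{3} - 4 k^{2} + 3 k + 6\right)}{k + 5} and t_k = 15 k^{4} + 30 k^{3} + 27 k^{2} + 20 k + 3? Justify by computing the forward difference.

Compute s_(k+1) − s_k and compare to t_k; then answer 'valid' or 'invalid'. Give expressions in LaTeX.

s_(k+1) = -(k + 3)*(3*k - 3*(k + 1)**5 + (k + 1)**3 - 4*(k + 1)**2 + 9)/(k + 6)
s_(k+1) − s_k = (15*k**6 + 159*k**5 + 492*k**4 + 683*k**3 + 580*k**2 + 315*k + 27)/(k**2 + 11*k + 30)
(s_(k+1) − s_k) − t_k = 3*(-12*k**5 - 105*k**4 - 178*k**3 - 151*k**2 - 106*k - 21)/(k**2 + 11*k + 30)

Invalid: residual \frac{3 \left(- 12 k^{5} - 105 k^{4} - 178 k^{3} - 151 k^{2} - 106 k - 21\right)}{k^{2} + 11 k + 30} ≠ 0.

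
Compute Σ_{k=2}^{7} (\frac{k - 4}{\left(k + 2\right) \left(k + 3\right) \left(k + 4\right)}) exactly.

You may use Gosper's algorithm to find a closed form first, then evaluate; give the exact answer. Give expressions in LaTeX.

Step 1: r(k) = (k - 3)*(k + 2)/((k - 4)*(k + 5)).
Factor: A=k + 2; B=k + 5; C=k - 4.
Key eq: (k + 2)·f(k+1) = (k + 4)·f(k) + (k - 4).
Degrees (1,1,1) ⇒ d ≤ 2.
Solve for f: f(k) = -k*(k + 11)/6 (degree 2 ≤ 2).
R(k) = B(k−1)·f(k)/C(k) = -k*(k + 4)*(k + 11)/(6*(k - 4)); s_k = R·t_k = k*(-k - 11)/(6*(k + 2)*(k + 3)).
Δs = (k - 4)/(k**3 + 9*k**2 + 26*k + 24), as required.
Σ_(k=2)^(7) t_k = s_(8) − s_(2) = -38/165 − (-13/60) = -3/220.

Σ = -3/220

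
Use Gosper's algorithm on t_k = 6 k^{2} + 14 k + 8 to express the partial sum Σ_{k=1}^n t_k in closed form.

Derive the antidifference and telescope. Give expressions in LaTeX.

S(n) = 2 n \left(n^{2} + 5 n + 8\right)

Ratio r(k) = (3*k**2 + 13*k + 14)/(3*k**2 + 7*k + 4).
So A=1 and B=1, with C=k**2 + 7*k/3 + 4/3.
Set up (1)·f(k+1) − (1)·f(k) − (k**2 + 7*k/3 + 4/3) = 0.
d = 3 from the (0,0,2) case.
Solve for f: f(k) = k*(k + 1)**2/3 (degree 3 ≤ 3).
Certificate R = B(k−1)f/C = k*(k + 1)/(3*k + 4) gives s_k = 2*k*(k**2 + 2*k + 1).
Check: Δs_k = 6*k**2 + 14*k + 8. ✓
Σ_(k=1)^n t_k = s_(n+1) − s_(1) = (2*n**3 + 10*n**2 + 16*n + 8) − (8), i.e. 2*n*(n**2 + 5*n + 8).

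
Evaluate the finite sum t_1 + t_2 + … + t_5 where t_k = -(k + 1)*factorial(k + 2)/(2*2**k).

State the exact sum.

Compute t_(k+1)/t_k: get (k + 2)*(k + 3)/(2*(k + 1)).
A = k/2 + 3/2, B = 1, C = k + 1.
Key eq: (k/2 + 3/2)·f(k+1) = (1)·f(k) + (k + 1).
deg f ≤ 0 (via 1,0,1).
A polynomial solution: f(k) = 2.
Then R = B(k−1)f/C = 2/(k + 1), so s_k = R(k)·t_k = -factorial(k + 2)/2**k.
Check: Δs_k = -(k + 1)*factorial(k + 2)/(2*2**k). ✓
Telescoping: Σ = s_(6) − s_(1) = -630 − (-3) = -627.

Σ = -627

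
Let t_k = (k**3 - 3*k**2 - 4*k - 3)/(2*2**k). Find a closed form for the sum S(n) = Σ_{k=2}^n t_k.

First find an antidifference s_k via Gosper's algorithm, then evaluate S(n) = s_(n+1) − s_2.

t_(k+1)/t_k = (k**3 - 7*k - 9)/(2*(k**3 - 3*k**2 - 4*k - 3)).
Normal form (A,B,C) = (1/2, 1, k**3 - 3*k**2 - 4*k - 3).
Need (1/2)·f(k+1) − (1)·f(k) = k**3 - 3*k**2 - 4*k - 3.
deg f ≤ 3 (via 0,0,3).
A polynomial solution: f(k) = -2*(k**3 - k - 3).
Get s_k = R·t_k = (-k**3 + k + 3)/2**k with R(k) = B(k−1)f(k)/C(k) = -2*(k**3 - k - 3)/(k**3 - 3*k**2 - 4*k - 3).
Δs = (2*k**3 - k - (k + 1)**3 - 2)/(2*2**k), as required.
Telescope: S(n) = s_(n+1) − s_(2) = 2**(-n - 1)*(-n**3 - 3*n**2 - 2*n + 3) − (-3/4) = 2**(-n - 2)*(3*2**n - 2*n**3 - 6*n**2 - 4*n + 6).

S(n) = 2**(-n - 2)*(3*2**n - 2*n**3 - 6*n**2 - 4*n + 6)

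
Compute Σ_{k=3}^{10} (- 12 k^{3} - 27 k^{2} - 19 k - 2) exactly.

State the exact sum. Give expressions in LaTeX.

Ratio r(k) = (12*k**3 + 63*k**2 + 109*k + 60)/(12*k**3 + 27*k**2 + 19*k + 2).
Normal form (A,B,C) = (1, 1, k**3 + 9*k**2/4 + 19*k/12 + 1/6).
Need (1)·f(k+1) − (1)·f(k) = k**3 + 9*k**2/4 + 19*k/12 + 1/6.
From deg A=0, deg B=0, deg C=3: d=4.
A polynomial solution: f(k) = k*(3*k**3 + 3*k**2 - k - 3)/12.
So s_k = (B(k−1)f/C)·t_k = (k*(3*k**3 + 3*k**2 - k - 3)/(12*k**3 + 27*k**2 + 19*k + 2))·t_k = k*(-3*k**3 - 3*k**2 + k + 3).
Δs = -12*k**3 - 27*k**2 - 19*k - 2, as required.
Σ_(k=3)^(10) t_k = s_(11) − s_(3) = -47762 − (-306) = -47456.

Σ = -47456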